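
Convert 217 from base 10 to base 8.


217 (base 10) = 217 (decimal)
217 (decimal) = 331 (base 8)


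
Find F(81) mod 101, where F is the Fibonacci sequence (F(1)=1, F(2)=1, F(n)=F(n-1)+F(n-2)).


F(k) mod 101 for k=1..81:
1, 1, 2, 3, 5, 8, 13, 21, 34, 55, 89, 43, 31, 74, 4, 78, 82, 59, 40, 99, 38, 36, 74, 9, 83, 92, 74, 65, 38, 2, 40, 42, 82, 23, 4, 27, 31, 58, 89, 46, 34, 80, 13, 93, 5, 98, 2, 100, 1, 0, 1, 1, 2, 3, 5, 8, 13, 21, 34, 55, 89, 43, 31, 74, 4, 78, 82, 59, 40, 99, 38, 36, 74, 9, 83, 92, 74, 65, 38, 2, 40
F(81) mod 101 = 40


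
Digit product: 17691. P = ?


1 × 7 × 6 × 9 × 1 = 378


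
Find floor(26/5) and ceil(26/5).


26/5 = 5.2000
floor = 5
ceil = 6

floor = 5, ceil = 6


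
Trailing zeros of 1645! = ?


floor(1645/5) = 329
floor(1645/25) = 65
floor(1645/125) = 13
floor(1645/625) = 2
Total = 409

409 trailing zeros


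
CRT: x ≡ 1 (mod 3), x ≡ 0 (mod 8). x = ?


M = 3*8 = 24
M1 = M/3 = 8, M2 = M/8 = 3
M1^(-1) mod 3 = 2, M2^(-1) mod 8 = 3
x = 1*8*2 + 0*3*3 = 16
16 mod 24 = 16
Check: 16 mod 3 = 1 ✓, 16 mod 8 = 0 ✓

x ≡ 16 (mod 24)


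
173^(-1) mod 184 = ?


Use the extended Euclidean algorithm on (184, 173); each row r = 184*s + 173*t:
r=184, s=1, t=0
r=173, s=0, t=1
q=1: r=11, s=1, t=-1   [184*(1) + 173*(-1) = 11]
q=15: r=8, s=-15, t=16   [184*(-15) + 173*(16) = 8]
q=1: r=3, s=16, t=-17   [184*(16) + 173*(-17) = 3]
q=2: r=2, s=-47, t=50   [184*(-47) + 173*(50) = 2]
q=1: r=1, s=63, t=-67   [184*(63) + 173*(-67) = 1]
q=2: r=0, s=-173, t=184   [184*(-173) + 173*(184) = 0]
GCD = 1 with t = -67, so 173*(-67) ≡ 1 (mod 184)
Inverse = -67 mod 184 = 117
Check: 173 * 117 = 20241 ≡ 1 (mod 184)

173^(-1) ≡ 117 (mod 184)


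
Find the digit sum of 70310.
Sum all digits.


7 + 0 + 3 + 1 + 0 = 11


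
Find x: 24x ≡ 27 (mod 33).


GCD(24, 33) = 3 divides 27
Divide: 8x ≡ 9 (mod 11)
x ≡ 8 (mod 11)


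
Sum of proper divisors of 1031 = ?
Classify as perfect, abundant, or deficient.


Proper divisors: 1
Sum = 1 = 1
1 < 1031 → deficient

s(1031) = 1 (deficient)


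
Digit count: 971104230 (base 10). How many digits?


971104230 has 9 digits in base 10
floor(log10(971104230)) + 1 = floor(8.9873) + 1 = 9

9 digits (base 10)


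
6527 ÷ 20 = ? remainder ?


6527 = 20 * 326 + 7
Check: 6520 + 7 = 6527

q = 326, r = 7


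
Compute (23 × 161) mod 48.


23 × 161 = 3703
3703 mod 48 = 7


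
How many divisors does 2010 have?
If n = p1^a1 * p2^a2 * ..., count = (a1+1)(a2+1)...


2010 = 2^1 × 3^1 × 5^1 × 67^1
d(2010) = (1+1) × (1+1) × (1+1) × (1+1) = 16

16 divisors


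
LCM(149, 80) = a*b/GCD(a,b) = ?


GCD(149, 80) = 1
LCM = 149*80/1 = 11920/1 = 11920

LCM = 11920


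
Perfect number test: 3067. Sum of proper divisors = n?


Proper divisors of 3067: 1
Sum = 1 = 1

No, 3067 is not perfect (1 ≠ 3067)


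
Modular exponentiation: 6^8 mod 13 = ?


6^1 mod 13 = 6
6^2 mod 13 = 10
6^3 mod 13 = 8
6^4 mod 13 = 9
6^5 mod 13 = 2
6^6 mod 13 = 12
6^7 mod 13 = 7
6^8 mod 13 = 3


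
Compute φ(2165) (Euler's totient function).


2165 = 5 × 433
Prime factors: 5, 433
φ(2165) = 2165 × (1-1/5) × (1-1/433)
= 2165 × 4/5 × 432/433 = 1728

φ(2165) = 1728


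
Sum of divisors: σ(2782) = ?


Divisors of 2782: 1, 2, 13, 26, 107, 214, 1391, 2782
Sum = 1 + 2 + 13 + 26 + 107 + 214 + 1391 + 2782 = 4536

σ(2782) = 4536


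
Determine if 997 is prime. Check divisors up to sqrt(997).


Check divisors up to sqrt(997) = 31.5753
No divisors found.
997 is prime.

Yes, 997 is prime


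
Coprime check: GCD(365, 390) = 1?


Euclidean algorithm:
390 = 1 * 365 + 25
365 = 14 * 25 + 15
25 = 1 * 15 + 10
15 = 1 * 10 + 5
10 = 2 * 5 + 0
GCD(365, 390) = 5

No, not coprime (GCD = 5)


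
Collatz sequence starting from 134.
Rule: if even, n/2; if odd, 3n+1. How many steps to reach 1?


134 → 67 → 202 → 101 → 304 → 152 → 76 → 38 → 19 → 58 → 29 → 88 → 44 → 22 → 11 → 34 → 17 → 52 → 26 → 13 → 40 → 20 → 10 → 5 → 16 → 8 → 4 → 2 → 1
Total steps = 28

28 steps


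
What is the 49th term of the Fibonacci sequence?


Sequence: 1, 1, 2, 3, 5, 8, 13, 21, 34, 55, 89, 144, 233, 377, 610, 987, 1597, 2584, 4181, 6765, 10946, 17711, 28657, 46368, 75025, 121393, 196418, 317811, 514229, 832040, 1346269, 2178309, 3524578, 5702887, 9227465, 14930352, 24157817, 39088169, 63245986, 102334155, 165580141, 267914296, 433494437, 701408733, 1134903170, 1836311903, 2971215073, 4807526976, 7778742049
F(49) = 7778742049


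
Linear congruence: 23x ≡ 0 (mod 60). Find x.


GCD(23, 60) = 1, unique solution
a^(-1) mod 60 = 47
x = 47 * 0 mod 60 = 0

x ≡ 0 (mod 60)


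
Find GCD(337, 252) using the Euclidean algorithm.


337 = 1 * 252 + 85
252 = 2 * 85 + 82
85 = 1 * 82 + 3
82 = 27 * 3 + 1
3 = 3 * 1 + 0
GCD = 1


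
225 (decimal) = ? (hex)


225 (base 10) = 225 (decimal)
225 (decimal) = E1 (base 16)


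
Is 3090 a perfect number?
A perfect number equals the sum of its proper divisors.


Proper divisors of 3090: 1, 2, 3, 5, 6, 10, 15, 30, 103, 206, 309, 515, 618, 1030, 1545
Sum = 1 + 2 + 3 + 5 + 6 + 10 + 15 + 30 + 103 + 206 + 309 + 515 + 618 + 1030 + 1545 = 4398

No, 3090 is not perfect (4398 ≠ 3090)


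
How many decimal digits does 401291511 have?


401291511 has 9 digits in base 10
floor(log10(401291511)) + 1 = floor(8.6035) + 1 = 9

9 digits (base 10)


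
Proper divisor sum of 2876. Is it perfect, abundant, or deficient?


Proper divisors: 1, 2, 4, 719, 1438
Sum = 1 + 2 + 4 + 719 + 1438 = 2164
2164 < 2876 → deficient

s(2876) = 2164 (deficient)


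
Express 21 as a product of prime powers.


21 / 3 = 7
7 / 7 = 1
21 = 3 × 7


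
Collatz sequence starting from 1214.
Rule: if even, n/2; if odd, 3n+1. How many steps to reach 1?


1214 → 607 → 1822 → 911 → 2734 → 1367 → 4102 → 2051 → 6154 → 3077 → 9232 → 4616 → 2308 → 1154 → 577 → 1732 → 866 → 433 → 1300 → 650 → 325 → 976 → 488 → 244 → 122 → 61 → 184 → 92 → 46 → 23 → 70 → 35 → 106 → 53 → 160 → 80 → 40 → 20 → 10 → 5 → 16 → 8 → 4 → 2 → 1
Total steps = 44

44 steps


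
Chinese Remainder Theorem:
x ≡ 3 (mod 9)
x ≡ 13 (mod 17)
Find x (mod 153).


M = 9*17 = 153
M1 = M/9 = 17, M2 = M/17 = 9
M1^(-1) mod 9 = 8, M2^(-1) mod 17 = 2
x = 3*17*8 + 13*9*2 = 642
642 mod 153 = 30
Check: 30 mod 9 = 3 ✓, 30 mod 17 = 13 ✓

x ≡ 30 (mod 153)


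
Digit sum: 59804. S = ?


5 + 9 + 8 + 0 + 4 = 26


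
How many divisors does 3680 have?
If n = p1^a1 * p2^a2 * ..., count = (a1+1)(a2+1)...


3680 = 2^5 × 5^1 × 23^1
d(3680) = (5+1) × (1+1) × (1+1) = 24

24 divisors


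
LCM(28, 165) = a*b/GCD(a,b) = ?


GCD(28, 165) = 1
LCM = 28*165/1 = 4620/1 = 4620

LCM = 4620


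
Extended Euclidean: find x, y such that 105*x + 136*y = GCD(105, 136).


Tabular extended Euclidean (each row: r = 105*s + 136*t):
r=105, s=1, t=0
r=136, s=0, t=1
q=0: r=105, s=1, t=0   [105*(1) + 136*(0) = 105]
q=1: r=31, s=-1, t=1   [105*(-1) + 136*(1) = 31]
q=3: r=12, s=4, t=-3   [105*(4) + 136*(-3) = 12]
q=2: r=7, s=-9, t=7   [105*(-9) + 136*(7) = 7]
q=1: r=5, s=13, t=-10   [105*(13) + 136*(-10) = 5]
q=1: r=2, s=-22, t=17   [105*(-22) + 136*(17) = 2]
q=2: r=1, s=57, t=-44   [105*(57) + 136*(-44) = 1]
q=2: r=0, s=-136, t=105   [105*(-136) + 136*(105) = 0]
GCD = 1; from the row with r=1: x=57, y=-44
Check: 105*(57) + 136*(-44) = 5985 - 5984 = 1

GCD = 1, x = 57, y = -44


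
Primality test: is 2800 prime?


2800 / 2 = 1400 (exact division)
2800 is NOT prime.

No, 2800 is not prime


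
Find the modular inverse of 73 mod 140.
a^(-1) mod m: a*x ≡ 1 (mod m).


Use the extended Euclidean algorithm on (140, 73); each row r = 140*s + 73*t:
r=140, s=1, t=0
r=73, s=0, t=1
q=1: r=67, s=1, t=-1   [140*(1) + 73*(-1) = 67]
q=1: r=6, s=-1, t=2   [140*(-1) + 73*(2) = 6]
q=11: r=1, s=12, t=-23   [140*(12) + 73*(-23) = 1]
q=6: r=0, s=-73, t=140   [140*(-73) + 73*(140) = 0]
GCD = 1 with t = -23, so 73*(-23) ≡ 1 (mod 140)
Inverse = -23 mod 140 = 117
Check: 73 * 117 = 8541 ≡ 1 (mod 140)

73^(-1) ≡ 117 (mod 140)


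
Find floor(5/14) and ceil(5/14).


5/14 = 0.3571
floor = 0
ceil = 1

floor = 0, ceil = 1


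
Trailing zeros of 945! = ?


floor(945/5) = 189
floor(945/25) = 37
floor(945/125) = 7
floor(945/625) = 1
Total = 234

234 trailing zeros


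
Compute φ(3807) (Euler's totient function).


3807 = 3^4 × 47
Prime factors: 3, 47
φ(3807) = 3807 × (1-1/3) × (1-1/47)
= 3807 × 2/3 × 46/47 = 2484

φ(3807) = 2484


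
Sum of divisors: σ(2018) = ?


Divisors of 2018: 1, 2, 1009, 2018
Sum = 1 + 2 + 1009 + 2018 = 3030

σ(2018) = 3030


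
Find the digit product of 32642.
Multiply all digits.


3 × 2 × 6 × 4 × 2 = 288


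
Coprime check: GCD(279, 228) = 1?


Euclidean algorithm:
279 = 1 * 228 + 51
228 = 4 * 51 + 24
51 = 2 * 24 + 3
24 = 8 * 3 + 0
GCD(279, 228) = 3

No, not coprime (GCD = 3)


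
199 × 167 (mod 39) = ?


199 × 167 = 33233
33233 mod 39 = 5


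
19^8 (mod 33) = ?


19^1 mod 33 = 19
19^2 mod 33 = 31
19^3 mod 33 = 28
19^4 mod 33 = 4
19^5 mod 33 = 10
19^6 mod 33 = 25
19^7 mod 33 = 13
19^8 mod 33 = 16


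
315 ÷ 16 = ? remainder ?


315 = 16 * 19 + 11
Check: 304 + 11 = 315

q = 19, r = 11


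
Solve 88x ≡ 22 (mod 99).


GCD(88, 99) = 11 divides 22
Divide: 8x ≡ 2 (mod 9)
x ≡ 7 (mod 9)


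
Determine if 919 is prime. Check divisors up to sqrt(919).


Check divisors up to sqrt(919) = 30.3150
No divisors found.
919 is prime.

Yes, 919 is prime


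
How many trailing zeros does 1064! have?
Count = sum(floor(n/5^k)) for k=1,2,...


floor(1064/5) = 212
floor(1064/25) = 42
floor(1064/125) = 8
floor(1064/625) = 1
Total = 263

263 trailing zeros


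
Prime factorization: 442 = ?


442 / 2 = 221
221 / 13 = 17
17 / 17 = 1
442 = 2 × 13 × 17


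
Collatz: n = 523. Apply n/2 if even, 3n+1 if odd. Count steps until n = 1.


523 → 1570 → 785 → 2356 → 1178 → 589 → 1768 → 884 → 442 → 221 → 664 → 332 → 166 → 83 → 250 → 125 → 376 → 188 → 94 → 47 → 142 → 71 → 214 → 107 → 322 → 161 → 484 → 242 → 121 → 364 → 182 → 91 → 274 → 137 → 412 → 206 → 103 → 310 → 155 → 466 → 233 → 700 → 350 → 175 → 526 → 263 → 790 → 395 → 1186 → 593 → 1780 → 890 → 445 → 1336 → 668 → 334 → 167 → 502 → 251 → 754 → 377 → 1132 → 566 → 283 → 850 → 425 → 1276 → 638 → 319 → 958 → 479 → 1438 → 719 → 2158 → 1079 → 3238 → 1619 → 4858 → 2429 → 7288 → 3644 → 1822 → 911 → 2734 → 1367 → 4102 → 2051 → 6154 → 3077 → 9232 → 4616 → 2308 → 1154 → 577 → 1732 → 866 → 433 → 1300 → 650 → 325 → 976 → 488 → 244 → 122 → 61 → 184 → 92 → 46 → 23 → 70 → 35 → 106 → 53 → 160 → 80 → 40 → 20 → 10 → 5 → 16 → 8 → 4 → 2 → 1
Total steps = 123

123 steps


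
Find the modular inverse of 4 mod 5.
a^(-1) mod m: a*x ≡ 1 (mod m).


Use the extended Euclidean algorithm on (5, 4); each row r = 5*s + 4*t:
r=5, s=1, t=0
r=4, s=0, t=1
q=1: r=1, s=1, t=-1   [5*(1) + 4*(-1) = 1]
q=4: r=0, s=-4, t=5   [5*(-4) + 4*(5) = 0]
GCD = 1 with t = -1, so 4*(-1) ≡ 1 (mod 5)
Inverse = -1 mod 5 = 4
Check: 4 * 4 = 16 ≡ 1 (mod 5)

4^(-1) ≡ 4 (mod 5)


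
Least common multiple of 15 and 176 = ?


GCD(15, 176) = 1
LCM = 15*176/1 = 2640/1 = 2640

LCM = 2640


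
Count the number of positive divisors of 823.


823 = 823^1
d(823) = (1+1) = 2

2 divisors


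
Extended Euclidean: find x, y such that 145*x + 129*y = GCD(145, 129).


Tabular extended Euclidean (each row: r = 145*s + 129*t):
r=145, s=1, t=0
r=129, s=0, t=1
q=1: r=16, s=1, t=-1   [145*(1) + 129*(-1) = 16]
q=8: r=1, s=-8, t=9   [145*(-8) + 129*(9) = 1]
q=16: r=0, s=129, t=-145   [145*(129) + 129*(-145) = 0]
GCD = 1; from the row with r=1: x=-8, y=9
Check: 145*(-8) + 129*(9) = -1160 + 1161 = 1

GCD = 1, x = -8, y = 9


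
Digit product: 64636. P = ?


6 × 4 × 6 × 3 × 6 = 2592


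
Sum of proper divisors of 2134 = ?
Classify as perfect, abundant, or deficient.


Proper divisors: 1, 2, 11, 22, 97, 194, 1067
Sum = 1 + 2 + 11 + 22 + 97 + 194 + 1067 = 1394
1394 < 2134 → deficient

s(2134) = 1394 (deficient)


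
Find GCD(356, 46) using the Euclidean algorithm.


356 = 7 * 46 + 34
46 = 1 * 34 + 12
34 = 2 * 12 + 10
12 = 1 * 10 + 2
10 = 5 * 2 + 0
GCD = 2


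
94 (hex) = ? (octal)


94 (base 16) = 148 (decimal)
148 (decimal) = 224 (base 8)


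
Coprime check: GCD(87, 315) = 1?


Euclidean algorithm:
315 = 3 * 87 + 54
87 = 1 * 54 + 33
54 = 1 * 33 + 21
33 = 1 * 21 + 12
21 = 1 * 12 + 9
12 = 1 * 9 + 3
9 = 3 * 3 + 0
GCD(87, 315) = 3

No, not coprime (GCD = 3)


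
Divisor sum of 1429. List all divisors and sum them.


Divisors of 1429: 1, 1429
Sum = 1 + 1429 = 1430

σ(1429) = 1430


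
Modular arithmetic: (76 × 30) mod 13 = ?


76 × 30 = 2280
2280 mod 13 = 5


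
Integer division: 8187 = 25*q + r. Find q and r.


8187 = 25 * 327 + 12
Check: 8175 + 12 = 8187

q = 327, r = 12


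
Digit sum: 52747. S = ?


5 + 2 + 7 + 4 + 7 = 25


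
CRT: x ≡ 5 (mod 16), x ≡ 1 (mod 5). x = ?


M = 16*5 = 80
M1 = M/16 = 5, M2 = M/5 = 16
M1^(-1) mod 16 = 13, M2^(-1) mod 5 = 1
x = 5*5*13 + 1*16*1 = 341
341 mod 80 = 21
Check: 21 mod 16 = 5 ✓, 21 mod 5 = 1 ✓

x ≡ 21 (mod 80)


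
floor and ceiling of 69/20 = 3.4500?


69/20 = 3.4500
floor = 3
ceil = 4

floor = 3, ceil = 4


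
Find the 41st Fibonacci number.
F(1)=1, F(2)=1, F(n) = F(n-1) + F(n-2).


Sequence: 1, 1, 2, 3, 5, 8, 13, 21, 34, 55, 89, 144, 233, 377, 610, 987, 1597, 2584, 4181, 6765, 10946, 17711, 28657, 46368, 75025, 121393, 196418, 317811, 514229, 832040, 1346269, 2178309, 3524578, 5702887, 9227465, 14930352, 24157817, 39088169, 63245986, 102334155, 165580141
F(41) = 165580141


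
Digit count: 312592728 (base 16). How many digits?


312592728 in base 16 = 12A1C958
Number of digits = 8

8 digits (base 16)


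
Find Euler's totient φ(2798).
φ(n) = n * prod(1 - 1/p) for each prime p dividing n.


2798 = 2 × 1399
Prime factors: 2, 1399
φ(2798) = 2798 × (1-1/2) × (1-1/1399)
= 2798 × 1/2 × 1398/1399 = 1398

φ(2798) = 1398


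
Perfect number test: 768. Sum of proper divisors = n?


Proper divisors of 768: 1, 2, 3, 4, 6, 8, 12, 16, 24, 32, 48, 64, 96, 128, 192, 256, 384
Sum = 1 + 2 + 3 + 4 + 6 + 8 + 12 + 16 + 24 + 32 + 48 + 64 + 96 + 128 + 192 + 256 + 384 = 1276

No, 768 is not perfect (1276 ≠ 768)


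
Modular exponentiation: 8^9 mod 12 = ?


8^1 mod 12 = 8
8^2 mod 12 = 4
8^3 mod 12 = 8
8^4 mod 12 = 4
8^5 mod 12 = 8
8^6 mod 12 = 4
8^7 mod 12 = 8
8^8 mod 12 = 4
8^9 mod 12 = 8


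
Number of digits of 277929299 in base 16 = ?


277929299 in base 16 = 1090DD53
Number of digits = 8

8 digits (base 16)


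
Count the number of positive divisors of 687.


687 = 3^1 × 229^1
d(687) = (1+1) × (1+1) = 4

4 divisors


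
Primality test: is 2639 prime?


2639 / 7 = 377 (exact division)
2639 is NOT prime.

No, 2639 is not prime


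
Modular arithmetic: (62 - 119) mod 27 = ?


62 - 119 = -57
-57 mod 27 = 24


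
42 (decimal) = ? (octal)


42 (base 10) = 42 (decimal)
42 (decimal) = 52 (base 8)


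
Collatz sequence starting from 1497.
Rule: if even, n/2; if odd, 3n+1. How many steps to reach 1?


1497 → 4492 → 2246 → 1123 → 3370 → 1685 → 5056 → 2528 → 1264 → 632 → 316 → 158 → 79 → 238 → 119 → 358 → 179 → 538 → 269 → 808 → 404 → 202 → 101 → 304 → 152 → 76 → 38 → 19 → 58 → 29 → 88 → 44 → 22 → 11 → 34 → 17 → 52 → 26 → 13 → 40 → 20 → 10 → 5 → 16 → 8 → 4 → 2 → 1
Total steps = 47

47 steps


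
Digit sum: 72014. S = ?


7 + 2 + 0 + 1 + 4 = 14


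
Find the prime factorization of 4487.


4487 / 7 = 641
641 / 641 = 1
4487 = 7 × 641


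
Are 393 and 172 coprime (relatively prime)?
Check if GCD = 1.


Euclidean algorithm:
393 = 2 * 172 + 49
172 = 3 * 49 + 25
49 = 1 * 25 + 24
25 = 1 * 24 + 1
24 = 24 * 1 + 0
GCD(393, 172) = 1

Yes, coprime (GCD = 1)


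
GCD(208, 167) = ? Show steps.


208 = 1 * 167 + 41
167 = 4 * 41 + 3
41 = 13 * 3 + 2
3 = 1 * 2 + 1
2 = 2 * 1 + 0
GCD = 1


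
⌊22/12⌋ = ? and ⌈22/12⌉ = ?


22/12 = 1.8333
floor = 1
ceil = 2

floor = 1, ceil = 2


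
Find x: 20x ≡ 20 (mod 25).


GCD(20, 25) = 5 divides 20
Divide: 4x ≡ 4 (mod 5)
x ≡ 1 (mod 5)


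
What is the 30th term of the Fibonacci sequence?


Sequence: 1, 1, 2, 3, 5, 8, 13, 21, 34, 55, 89, 144, 233, 377, 610, 987, 1597, 2584, 4181, 6765, 10946, 17711, 28657, 46368, 75025, 121393, 196418, 317811, 514229, 832040
F(30) = 832040


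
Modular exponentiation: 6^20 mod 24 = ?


6^1 mod 24 = 6
6^2 mod 24 = 12
6^3 mod 24 = 0
6^4 mod 24 = 0
6^5 mod 24 = 0
6^6 mod 24 = 0
6^7 mod 24 = 0
6^8 mod 24 = 0
6^9 mod 24 = 0
6^10 mod 24 = 0
6^11 mod 24 = 0
6^12 mod 24 = 0
6^13 mod 24 = 0
6^14 mod 24 = 0
6^15 mod 24 = 0
6^16 mod 24 = 0
6^17 mod 24 = 0
6^18 mod 24 = 0
6^19 mod 24 = 0
6^20 mod 24 = 0


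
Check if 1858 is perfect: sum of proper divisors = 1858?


Proper divisors of 1858: 1, 2, 929
Sum = 1 + 2 + 929 = 932

No, 1858 is not perfect (932 ≠ 1858)


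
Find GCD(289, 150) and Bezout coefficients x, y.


Tabular extended Euclidean (each row: r = 289*s + 150*t):
r=289, s=1, t=0
r=150, s=0, t=1
q=1: r=139, s=1, t=-1   [289*(1) + 150*(-1) = 139]
q=1: r=11, s=-1, t=2   [289*(-1) + 150*(2) = 11]
q=12: r=7, s=13, t=-25   [289*(13) + 150*(-25) = 7]
q=1: r=4, s=-14, t=27   [289*(-14) + 150*(27) = 4]
q=1: r=3, s=27, t=-52   [289*(27) + 150*(-52) = 3]
q=1: r=1, s=-41, t=79   [289*(-41) + 150*(79) = 1]
q=3: r=0, s=150, t=-289   [289*(150) + 150*(-289) = 0]
GCD = 1; from the row with r=1: x=-41, y=79
Check: 289*(-41) + 150*(79) = -11849 + 11850 = 1

GCD = 1, x = -41, y = 79


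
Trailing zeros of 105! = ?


floor(105/5) = 21
floor(105/25) = 4
Total = 25

25 trailing zeros


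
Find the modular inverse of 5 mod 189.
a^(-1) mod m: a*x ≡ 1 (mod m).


Use the extended Euclidean algorithm on (189, 5); each row r = 189*s + 5*t:
r=189, s=1, t=0
r=5, s=0, t=1
q=37: r=4, s=1, t=-37   [189*(1) + 5*(-37) = 4]
q=1: r=1, s=-1, t=38   [189*(-1) + 5*(38) = 1]
q=4: r=0, s=5, t=-189   [189*(5) + 5*(-189) = 0]
GCD = 1 with t = 38, so 5*(38) ≡ 1 (mod 189)
Inverse = 38 mod 189 = 38
Check: 5 * 38 = 190 ≡ 1 (mod 189)

5^(-1) ≡ 38 (mod 189)


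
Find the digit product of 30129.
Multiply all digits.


3 × 0 × 1 × 2 × 9 = 0


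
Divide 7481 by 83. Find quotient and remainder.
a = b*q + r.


7481 = 83 * 90 + 11
Check: 7470 + 11 = 7481

q = 90, r = 11


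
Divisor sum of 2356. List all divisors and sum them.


Divisors of 2356: 1, 2, 4, 19, 31, 38, 62, 76, 124, 589, 1178, 2356
Sum = 1 + 2 + 4 + 19 + 31 + 38 + 62 + 76 + 124 + 589 + 1178 + 2356 = 4480

σ(2356) = 4480


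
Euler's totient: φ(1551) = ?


1551 = 3 × 11 × 47
Prime factors: 3, 11, 47
φ(1551) = 1551 × (1-1/3) × (1-1/11) × (1-1/47)
= 1551 × 2/3 × 10/11 × 46/47 = 920

φ(1551) = 920


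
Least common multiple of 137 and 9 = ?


GCD(137, 9) = 1
LCM = 137*9/1 = 1233/1 = 1233

LCM = 1233


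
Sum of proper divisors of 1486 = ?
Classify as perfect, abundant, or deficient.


Proper divisors: 1, 2, 743
Sum = 1 + 2 + 743 = 746
746 < 1486 → deficient

s(1486) = 746 (deficient)


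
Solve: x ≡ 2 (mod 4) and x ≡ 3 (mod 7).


M = 4*7 = 28
M1 = M/4 = 7, M2 = M/7 = 4
M1^(-1) mod 4 = 3, M2^(-1) mod 7 = 2
x = 2*7*3 + 3*4*2 = 66
66 mod 28 = 10
Check: 10 mod 4 = 2 ✓, 10 mod 7 = 3 ✓

x ≡ 10 (mod 28)


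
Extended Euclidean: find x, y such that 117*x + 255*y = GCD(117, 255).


Tabular extended Euclidean (each row: r = 117*s + 255*t):
r=117, s=1, t=0
r=255, s=0, t=1
q=0: r=117, s=1, t=0   [117*(1) + 255*(0) = 117]
q=2: r=21, s=-2, t=1   [117*(-2) + 255*(1) = 21]
q=5: r=12, s=11, t=-5   [117*(11) + 255*(-5) = 12]
q=1: r=9, s=-13, t=6   [117*(-13) + 255*(6) = 9]
q=1: r=3, s=24, t=-11   [117*(24) + 255*(-11) = 3]
q=3: r=0, s=-85, t=39   [117*(-85) + 255*(39) = 0]
GCD = 3; from the row with r=3: x=24, y=-11
Check: 117*(24) + 255*(-11) = 2808 - 2805 = 3

GCD = 3, x = 24, y = -11


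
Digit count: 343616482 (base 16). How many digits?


343616482 in base 16 = 147B2BE2
Number of digits = 8

8 digits (base 16)


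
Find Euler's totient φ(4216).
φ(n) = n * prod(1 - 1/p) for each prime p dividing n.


4216 = 2^3 × 17 × 31
Prime factors: 2, 17, 31
φ(4216) = 4216 × (1-1/2) × (1-1/17) × (1-1/31)
= 4216 × 1/2 × 16/17 × 30/31 = 1920

φ(4216) = 1920


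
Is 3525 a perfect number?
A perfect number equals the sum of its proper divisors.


Proper divisors of 3525: 1, 3, 5, 15, 25, 47, 75, 141, 235, 705, 1175
Sum = 1 + 3 + 5 + 15 + 25 + 47 + 75 + 141 + 235 + 705 + 1175 = 2427

No, 3525 is not perfect (2427 ≠ 3525)


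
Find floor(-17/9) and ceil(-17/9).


-17/9 = -1.8889
floor = -2
ceil = -1

floor = -2, ceil = -1


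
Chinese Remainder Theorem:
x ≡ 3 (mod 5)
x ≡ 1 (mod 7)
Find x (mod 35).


M = 5*7 = 35
M1 = M/5 = 7, M2 = M/7 = 5
M1^(-1) mod 5 = 3, M2^(-1) mod 7 = 3
x = 3*7*3 + 1*5*3 = 78
78 mod 35 = 8
Check: 8 mod 5 = 3 ✓, 8 mod 7 = 1 ✓

x ≡ 8 (mod 35)


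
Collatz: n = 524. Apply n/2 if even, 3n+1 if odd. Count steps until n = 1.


524 → 262 → 131 → 394 → 197 → 592 → 296 → 148 → 74 → 37 → 112 → 56 → 28 → 14 → 7 → 22 → 11 → 34 → 17 → 52 → 26 → 13 → 40 → 20 → 10 → 5 → 16 → 8 → 4 → 2 → 1
Total steps = 30

30 steps


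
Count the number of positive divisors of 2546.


2546 = 2^1 × 19^1 × 67^1
d(2546) = (1+1) × (1+1) × (1+1) = 8

8 divisors


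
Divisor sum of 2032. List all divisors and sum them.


Divisors of 2032: 1, 2, 4, 8, 16, 127, 254, 508, 1016, 2032
Sum = 1 + 2 + 4 + 8 + 16 + 127 + 254 + 508 + 1016 + 2032 = 3968

σ(2032) = 3968


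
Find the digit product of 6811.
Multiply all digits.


6 × 8 × 1 × 1 = 48


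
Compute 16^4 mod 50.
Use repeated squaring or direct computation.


16^1 mod 50 = 16
16^2 mod 50 = 6
16^3 mod 50 = 46
16^4 mod 50 = 36


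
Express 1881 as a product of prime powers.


1881 / 3 = 627
627 / 3 = 209
209 / 11 = 19
19 / 19 = 1
1881 = 3^2 × 11 × 19


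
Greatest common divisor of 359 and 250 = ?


359 = 1 * 250 + 109
250 = 2 * 109 + 32
109 = 3 * 32 + 13
32 = 2 * 13 + 6
13 = 2 * 6 + 1
6 = 6 * 1 + 0
GCD = 1


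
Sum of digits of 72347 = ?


7 + 2 + 3 + 4 + 7 = 23


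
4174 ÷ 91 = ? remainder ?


4174 = 91 * 45 + 79
Check: 4095 + 79 = 4174

q = 45, r = 79


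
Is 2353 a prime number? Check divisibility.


2353 / 13 = 181 (exact division)
2353 is NOT prime.

No, 2353 is not prime


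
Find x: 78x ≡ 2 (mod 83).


GCD(78, 83) = 1, unique solution
a^(-1) mod 83 = 33
x = 33 * 2 mod 83 = 66

x ≡ 66 (mod 83)


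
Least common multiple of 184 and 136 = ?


GCD(184, 136) = 8
LCM = 184*136/8 = 25024/8 = 3128

LCM = 3128


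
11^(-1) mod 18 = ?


Use the extended Euclidean algorithm on (18, 11); each row r = 18*s + 11*t:
r=18, s=1, t=0
r=11, s=0, t=1
q=1: r=7, s=1, t=-1   [18*(1) + 11*(-1) = 7]
q=1: r=4, s=-1, t=2   [18*(-1) + 11*(2) = 4]
q=1: r=3, s=2, t=-3   [18*(2) + 11*(-3) = 3]
q=1: r=1, s=-3, t=5   [18*(-3) + 11*(5) = 1]
q=3: r=0, s=11, t=-18   [18*(11) + 11*(-18) = 0]
GCD = 1 with t = 5, so 11*(5) ≡ 1 (mod 18)
Inverse = 5 mod 18 = 5
Check: 11 * 5 = 55 ≡ 1 (mod 18)

11^(-1) ≡ 5 (mod 18)


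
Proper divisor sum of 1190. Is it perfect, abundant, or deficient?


Proper divisors: 1, 2, 5, 7, 10, 14, 17, 34, 35, 70, 85, 119, 170, 238, 595
Sum = 1 + 2 + 5 + 7 + 10 + 14 + 17 + 34 + 35 + 70 + 85 + 119 + 170 + 238 + 595 = 1402
1402 > 1190 → abundant

s(1190) = 1402 (abundant)


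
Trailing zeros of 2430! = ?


floor(2430/5) = 486
floor(2430/25) = 97
floor(2430/125) = 19
floor(2430/625) = 3
Total = 605

605 trailing zeros


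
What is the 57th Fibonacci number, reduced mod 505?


F(k) mod 505 for k=1..57:
1, 1, 2, 3, 5, 8, 13, 21, 34, 55, 89, 144, 233, 377, 105, 482, 82, 59, 141, 200, 341, 36, 377, 413, 285, 193, 478, 166, 139, 305, 444, 244, 183, 427, 105, 27, 132, 159, 291, 450, 236, 181, 417, 93, 5, 98, 103, 201, 304, 0, 304, 304, 103, 407, 5, 412, 417
F(57) mod 505 = 417


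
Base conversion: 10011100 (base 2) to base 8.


10011100 (base 2) = 156 (decimal)
156 (decimal) = 234 (base 8)


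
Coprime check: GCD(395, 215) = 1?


Euclidean algorithm:
395 = 1 * 215 + 180
215 = 1 * 180 + 35
180 = 5 * 35 + 5
35 = 7 * 5 + 0
GCD(395, 215) = 5

No, not coprime (GCD = 5)


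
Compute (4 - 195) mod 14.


4 - 195 = -191
-191 mod 14 = 5


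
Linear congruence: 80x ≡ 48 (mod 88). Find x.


GCD(80, 88) = 8 divides 48
Divide: 10x ≡ 6 (mod 11)
x ≡ 5 (mod 11)


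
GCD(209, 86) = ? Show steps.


209 = 2 * 86 + 37
86 = 2 * 37 + 12
37 = 3 * 12 + 1
12 = 12 * 1 + 0
GCD = 1


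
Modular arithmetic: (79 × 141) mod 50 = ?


79 × 141 = 11139
11139 mod 50 = 39


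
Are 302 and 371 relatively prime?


Euclidean algorithm:
371 = 1 * 302 + 69
302 = 4 * 69 + 26
69 = 2 * 26 + 17
26 = 1 * 17 + 9
17 = 1 * 9 + 8
9 = 1 * 8 + 1
8 = 8 * 1 + 0
GCD(302, 371) = 1

Yes, coprime (GCD = 1)


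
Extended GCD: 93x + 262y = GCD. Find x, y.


Tabular extended Euclidean (each row: r = 93*s + 262*t):
r=93, s=1, t=0
r=262, s=0, t=1
q=0: r=93, s=1, t=0   [93*(1) + 262*(0) = 93]
q=2: r=76, s=-2, t=1   [93*(-2) + 262*(1) = 76]
q=1: r=17, s=3, t=-1   [93*(3) + 262*(-1) = 17]
q=4: r=8, s=-14, t=5   [93*(-14) + 262*(5) = 8]
q=2: r=1, s=31, t=-11   [93*(31) + 262*(-11) = 1]
q=8: r=0, s=-262, t=93   [93*(-262) + 262*(93) = 0]
GCD = 1; from the row with r=1: x=31, y=-11
Check: 93*(31) + 262*(-11) = 2883 - 2882 = 1

GCD = 1, x = 31, y = -11


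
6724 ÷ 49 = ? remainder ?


6724 = 49 * 137 + 11
Check: 6713 + 11 = 6724

q = 137, r = 11


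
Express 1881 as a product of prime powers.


1881 / 3 = 627
627 / 3 = 209
209 / 11 = 19
19 / 19 = 1
1881 = 3^2 × 11 × 19


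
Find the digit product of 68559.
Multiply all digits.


6 × 8 × 5 × 5 × 9 = 10800


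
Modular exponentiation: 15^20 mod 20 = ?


15^1 mod 20 = 15
15^2 mod 20 = 5
15^3 mod 20 = 15
15^4 mod 20 = 5
15^5 mod 20 = 15
15^6 mod 20 = 5
15^7 mod 20 = 15
15^8 mod 20 = 5
15^9 mod 20 = 15
15^10 mod 20 = 5
15^11 mod 20 = 15
15^12 mod 20 = 5
15^13 mod 20 = 15
15^14 mod 20 = 5
15^15 mod 20 = 15
15^16 mod 20 = 5
15^17 mod 20 = 15
15^18 mod 20 = 5
15^19 mod 20 = 15
15^20 mod 20 = 5


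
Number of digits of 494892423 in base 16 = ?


494892423 in base 16 = 1D7F7587
Number of digits = 8

8 digits (base 16)


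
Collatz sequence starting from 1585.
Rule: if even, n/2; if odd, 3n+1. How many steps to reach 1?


1585 → 4756 → 2378 → 1189 → 3568 → 1784 → 892 → 446 → 223 → 670 → 335 → 1006 → 503 → 1510 → 755 → 2266 → 1133 → 3400 → 1700 → 850 → 425 → 1276 → 638 → 319 → 958 → 479 → 1438 → 719 → 2158 → 1079 → 3238 → 1619 → 4858 → 2429 → 7288 → 3644 → 1822 → 911 → 2734 → 1367 → 4102 → 2051 → 6154 → 3077 → 9232 → 4616 → 2308 → 1154 → 577 → 1732 → 866 → 433 → 1300 → 650 → 325 → 976 → 488 → 244 → 122 → 61 → 184 → 92 → 46 → 23 → 70 → 35 → 106 → 53 → 160 → 80 → 40 → 20 → 10 → 5 → 16 → 8 → 4 → 2 → 1
Total steps = 78

78 steps


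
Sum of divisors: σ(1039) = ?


Divisors of 1039: 1, 1039
Sum = 1 + 1039 = 1040

σ(1039) = 1040


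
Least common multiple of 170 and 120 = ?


GCD(170, 120) = 10
LCM = 170*120/10 = 20400/10 = 2040

LCM = 2040


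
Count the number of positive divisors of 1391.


1391 = 13^1 × 107^1
d(1391) = (1+1) × (1+1) = 4

4 divisors


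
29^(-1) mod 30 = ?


Use the extended Euclidean algorithm on (30, 29); each row r = 30*s + 29*t:
r=30, s=1, t=0
r=29, s=0, t=1
q=1: r=1, s=1, t=-1   [30*(1) + 29*(-1) = 1]
q=29: r=0, s=-29, t=30   [30*(-29) + 29*(30) = 0]
GCD = 1 with t = -1, so 29*(-1) ≡ 1 (mod 30)
Inverse = -1 mod 30 = 29
Check: 29 * 29 = 841 ≡ 1 (mod 30)

29^(-1) ≡ 29 (mod 30)


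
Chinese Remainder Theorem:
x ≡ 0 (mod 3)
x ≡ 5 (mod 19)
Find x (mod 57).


M = 3*19 = 57
M1 = M/3 = 19, M2 = M/19 = 3
M1^(-1) mod 3 = 1, M2^(-1) mod 19 = 13
x = 0*19*1 + 5*3*13 = 195
195 mod 57 = 24
Check: 24 mod 3 = 0 ✓, 24 mod 19 = 5 ✓

x ≡ 24 (mod 57)


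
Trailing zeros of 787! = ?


floor(787/5) = 157
floor(787/25) = 31
floor(787/125) = 6
floor(787/625) = 1
Total = 195

195 trailing zeros


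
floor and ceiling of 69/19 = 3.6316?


69/19 = 3.6316
floor = 3
ceil = 4

floor = 3, ceil = 4


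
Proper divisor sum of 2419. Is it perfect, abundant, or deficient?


Proper divisors: 1, 41, 59
Sum = 1 + 41 + 59 = 101
101 < 2419 → deficient

s(2419) = 101 (deficient)


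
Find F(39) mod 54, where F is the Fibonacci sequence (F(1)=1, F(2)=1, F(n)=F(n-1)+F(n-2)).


F(k) mod 54 for k=1..39:
1, 1, 2, 3, 5, 8, 13, 21, 34, 1, 35, 36, 17, 53, 16, 15, 31, 46, 23, 15, 38, 53, 37, 36, 19, 1, 20, 21, 41, 8, 49, 3, 52, 1, 53, 0, 53, 53, 52
F(39) mod 54 = 52


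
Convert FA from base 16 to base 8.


FA (base 16) = 250 (decimal)
250 (decimal) = 372 (base 8)


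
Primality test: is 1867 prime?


Check divisors up to sqrt(1867) = 43.2088
No divisors found.
1867 is prime.

Yes, 1867 is prime


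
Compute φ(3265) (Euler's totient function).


3265 = 5 × 653
Prime factors: 5, 653
φ(3265) = 3265 × (1-1/5) × (1-1/653)
= 3265 × 4/5 × 652/653 = 2608

φ(3265) = 2608


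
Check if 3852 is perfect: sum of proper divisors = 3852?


Proper divisors of 3852: 1, 2, 3, 4, 6, 9, 12, 18, 36, 107, 214, 321, 428, 642, 963, 1284, 1926
Sum = 1 + 2 + 3 + 4 + 6 + 9 + 12 + 18 + 36 + 107 + 214 + 321 + 428 + 642 + 963 + 1284 + 1926 = 5976

No, 3852 is not perfect (5976 ≠ 3852)


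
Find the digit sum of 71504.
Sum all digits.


7 + 1 + 5 + 0 + 4 = 17


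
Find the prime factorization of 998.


998 / 2 = 499
499 / 499 = 1
998 = 2 × 499


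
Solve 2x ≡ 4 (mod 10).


GCD(2, 10) = 2 divides 4
Divide: 1x ≡ 2 (mod 5)
x ≡ 2 (mod 5)


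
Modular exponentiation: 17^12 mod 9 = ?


17^1 mod 9 = 8
17^2 mod 9 = 1
17^3 mod 9 = 8
17^4 mod 9 = 1
17^5 mod 9 = 8
17^6 mod 9 = 1
17^7 mod 9 = 8
17^8 mod 9 = 1
17^9 mod 9 = 8
17^10 mod 9 = 1
17^11 mod 9 = 8
17^12 mod 9 = 1


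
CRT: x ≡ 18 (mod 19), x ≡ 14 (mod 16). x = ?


M = 19*16 = 304
M1 = M/19 = 16, M2 = M/16 = 19
M1^(-1) mod 19 = 6, M2^(-1) mod 16 = 11
x = 18*16*6 + 14*19*11 = 4654
4654 mod 304 = 94
Check: 94 mod 19 = 18 ✓, 94 mod 16 = 14 ✓

x ≡ 94 (mod 304)


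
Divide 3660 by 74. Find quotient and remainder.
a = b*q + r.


3660 = 74 * 49 + 34
Check: 3626 + 34 = 3660

q = 49, r = 34


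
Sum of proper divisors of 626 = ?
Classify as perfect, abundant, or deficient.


Proper divisors: 1, 2, 313
Sum = 1 + 2 + 313 = 316
316 < 626 → deficient

s(626) = 316 (deficient)


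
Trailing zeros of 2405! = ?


floor(2405/5) = 481
floor(2405/25) = 96
floor(2405/125) = 19
floor(2405/625) = 3
Total = 599

599 trailing zeros


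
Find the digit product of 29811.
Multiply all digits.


2 × 9 × 8 × 1 × 1 = 144


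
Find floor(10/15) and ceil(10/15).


10/15 = 0.6667
floor = 0
ceil = 1

floor = 0, ceil = 1


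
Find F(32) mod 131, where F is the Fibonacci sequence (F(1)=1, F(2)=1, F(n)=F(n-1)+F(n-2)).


F(k) mod 131 for k=1..32:
1, 1, 2, 3, 5, 8, 13, 21, 34, 55, 89, 13, 102, 115, 86, 70, 25, 95, 120, 84, 73, 26, 99, 125, 93, 87, 49, 5, 54, 59, 113, 41
F(32) mod 131 = 41


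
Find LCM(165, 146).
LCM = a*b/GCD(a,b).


GCD(165, 146) = 1
LCM = 165*146/1 = 24090/1 = 24090

LCM = 24090


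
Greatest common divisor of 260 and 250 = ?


260 = 1 * 250 + 10
250 = 25 * 10 + 0
GCD = 10


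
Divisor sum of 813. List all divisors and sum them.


Divisors of 813: 1, 3, 271, 813
Sum = 1 + 3 + 271 + 813 = 1088

σ(813) = 1088


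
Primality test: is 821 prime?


Check divisors up to sqrt(821) = 28.6531
No divisors found.
821 is prime.

Yes, 821 is prime


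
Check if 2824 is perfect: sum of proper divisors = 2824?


Proper divisors of 2824: 1, 2, 4, 8, 353, 706, 1412
Sum = 1 + 2 + 4 + 8 + 353 + 706 + 1412 = 2486

No, 2824 is not perfect (2486 ≠ 2824)


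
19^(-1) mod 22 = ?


Use the extended Euclidean algorithm on (22, 19); each row r = 22*s + 19*t:
r=22, s=1, t=0
r=19, s=0, t=1
q=1: r=3, s=1, t=-1   [22*(1) + 19*(-1) = 3]
q=6: r=1, s=-6, t=7   [22*(-6) + 19*(7) = 1]
q=3: r=0, s=19, t=-22   [22*(19) + 19*(-22) = 0]
GCD = 1 with t = 7, so 19*(7) ≡ 1 (mod 22)
Inverse = 7 mod 22 = 7
Check: 19 * 7 = 133 ≡ 1 (mod 22)

19^(-1) ≡ 7 (mod 22)


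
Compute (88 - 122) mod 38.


88 - 122 = -34
-34 mod 38 = 4


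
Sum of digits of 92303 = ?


9 + 2 + 3 + 0 + 3 = 17


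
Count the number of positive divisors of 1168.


1168 = 2^4 × 73^1
d(1168) = (4+1) × (1+1) = 10

10 divisors


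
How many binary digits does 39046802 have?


39046802 in base 2 = 10010100111100111010010010
Number of digits = 26

26 digits (base 2)


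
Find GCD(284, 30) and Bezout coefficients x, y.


Tabular extended Euclidean (each row: r = 284*s + 30*t):
r=284, s=1, t=0
r=30, s=0, t=1
q=9: r=14, s=1, t=-9   [284*(1) + 30*(-9) = 14]
q=2: r=2, s=-2, t=19   [284*(-2) + 30*(19) = 2]
q=7: r=0, s=15, t=-142   [284*(15) + 30*(-142) = 0]
GCD = 2; from the row with r=2: x=-2, y=19
Check: 284*(-2) + 30*(19) = -568 + 570 = 2

GCD = 2, x = -2, y = 19


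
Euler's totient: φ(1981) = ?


1981 = 7 × 283
Prime factors: 7, 283
φ(1981) = 1981 × (1-1/7) × (1-1/283)
= 1981 × 6/7 × 282/283 = 1692

φ(1981) = 1692


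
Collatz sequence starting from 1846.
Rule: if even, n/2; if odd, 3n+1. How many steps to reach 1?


1846 → 923 → 2770 → 1385 → 4156 → 2078 → 1039 → 3118 → 1559 → 4678 → 2339 → 7018 → 3509 → 10528 → 5264 → 2632 → 1316 → 658 → 329 → 988 → 494 → 247 → 742 → 371 → 1114 → 557 → 1672 → 836 → 418 → 209 → 628 → 314 → 157 → 472 → 236 → 118 → 59 → 178 → 89 → 268 → 134 → 67 → 202 → 101 → 304 → 152 → 76 → 38 → 19 → 58 → 29 → 88 → 44 → 22 → 11 → 34 → 17 → 52 → 26 → 13 → 40 → 20 → 10 → 5 → 16 → 8 → 4 → 2 → 1
Total steps = 68

68 steps


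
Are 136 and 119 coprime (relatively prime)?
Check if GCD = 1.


Euclidean algorithm:
136 = 1 * 119 + 17
119 = 7 * 17 + 0
GCD(136, 119) = 17

No, not coprime (GCD = 17)


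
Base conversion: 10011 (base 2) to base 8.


10011 (base 2) = 19 (decimal)
19 (decimal) = 23 (base 8)


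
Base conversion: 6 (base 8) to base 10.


6 (base 8) = 6 (decimal)
6 (decimal) = 6 (base 10)


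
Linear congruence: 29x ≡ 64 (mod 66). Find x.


GCD(29, 66) = 1, unique solution
a^(-1) mod 66 = 41
x = 41 * 64 mod 66 = 50

x ≡ 50 (mod 66)


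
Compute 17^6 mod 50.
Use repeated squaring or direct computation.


17^1 mod 50 = 17
17^2 mod 50 = 39
17^3 mod 50 = 13
17^4 mod 50 = 21
17^5 mod 50 = 7
17^6 mod 50 = 19


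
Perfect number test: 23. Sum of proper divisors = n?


Proper divisors of 23: 1
Sum = 1 = 1

No, 23 is not perfect (1 ≠ 23)


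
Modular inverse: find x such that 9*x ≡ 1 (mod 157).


Use the extended Euclidean algorithm on (157, 9); each row r = 157*s + 9*t:
r=157, s=1, t=0
r=9, s=0, t=1
q=17: r=4, s=1, t=-17   [157*(1) + 9*(-17) = 4]
q=2: r=1, s=-2, t=35   [157*(-2) + 9*(35) = 1]
q=4: r=0, s=9, t=-157   [157*(9) + 9*(-157) = 0]
GCD = 1 with t = 35, so 9*(35) ≡ 1 (mod 157)
Inverse = 35 mod 157 = 35
Check: 9 * 35 = 315 ≡ 1 (mod 157)

9^(-1) ≡ 35 (mod 157)


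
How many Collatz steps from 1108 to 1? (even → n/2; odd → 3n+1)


1108 → 554 → 277 → 832 → 416 → 208 → 104 → 52 → 26 → 13 → 40 → 20 → 10 → 5 → 16 → 8 → 4 → 2 → 1
Total steps = 18

18 steps


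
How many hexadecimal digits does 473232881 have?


473232881 in base 16 = 1C34F5F1
Number of digits = 8

8 digits (base 16)


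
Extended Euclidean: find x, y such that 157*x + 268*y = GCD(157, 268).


Tabular extended Euclidean (each row: r = 157*s + 268*t):
r=157, s=1, t=0
r=268, s=0, t=1
q=0: r=157, s=1, t=0   [157*(1) + 268*(0) = 157]
q=1: r=111, s=-1, t=1   [157*(-1) + 268*(1) = 111]
q=1: r=46, s=2, t=-1   [157*(2) + 268*(-1) = 46]
q=2: r=19, s=-5, t=3   [157*(-5) + 268*(3) = 19]
q=2: r=8, s=12, t=-7   [157*(12) + 268*(-7) = 8]
q=2: r=3, s=-29, t=17   [157*(-29) + 268*(17) = 3]
q=2: r=2, s=70, t=-41   [157*(70) + 268*(-41) = 2]
q=1: r=1, s=-99, t=58   [157*(-99) + 268*(58) = 1]
q=2: r=0, s=268, t=-157   [157*(268) + 268*(-157) = 0]
GCD = 1; from the row with r=1: x=-99, y=58
Check: 157*(-99) + 268*(58) = -15543 + 15544 = 1

GCD = 1, x = -99, y = 58


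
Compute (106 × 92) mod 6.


106 × 92 = 9752
9752 mod 6 = 2


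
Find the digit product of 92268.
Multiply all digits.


9 × 2 × 2 × 6 × 8 = 1728


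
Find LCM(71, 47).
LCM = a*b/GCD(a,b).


GCD(71, 47) = 1
LCM = 71*47/1 = 3337/1 = 3337

LCM = 3337


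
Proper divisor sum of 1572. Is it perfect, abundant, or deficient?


Proper divisors: 1, 2, 3, 4, 6, 12, 131, 262, 393, 524, 786
Sum = 1 + 2 + 3 + 4 + 6 + 12 + 131 + 262 + 393 + 524 + 786 = 2124
2124 > 1572 → abundant

s(1572) = 2124 (abundant)


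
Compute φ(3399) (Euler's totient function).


3399 = 3 × 11 × 103
Prime factors: 3, 11, 103
φ(3399) = 3399 × (1-1/3) × (1-1/11) × (1-1/103)
= 3399 × 2/3 × 10/11 × 102/103 = 2040

φ(3399) = 2040


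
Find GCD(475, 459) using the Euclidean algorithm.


475 = 1 * 459 + 16
459 = 28 * 16 + 11
16 = 1 * 11 + 5
11 = 2 * 5 + 1
5 = 5 * 1 + 0
GCD = 1


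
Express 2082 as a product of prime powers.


2082 / 2 = 1041
1041 / 3 = 347
347 / 347 = 1
2082 = 2 × 3 × 347


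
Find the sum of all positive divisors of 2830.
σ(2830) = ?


Divisors of 2830: 1, 2, 5, 10, 283, 566, 1415, 2830
Sum = 1 + 2 + 5 + 10 + 283 + 566 + 1415 + 2830 = 5112

σ(2830) = 5112


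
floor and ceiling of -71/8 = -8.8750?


-71/8 = -8.8750
floor = -9
ceil = -8

floor = -9, ceil = -8


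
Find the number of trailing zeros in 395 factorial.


floor(395/5) = 79
floor(395/25) = 15
floor(395/125) = 3
Total = 97

97 trailing zeros


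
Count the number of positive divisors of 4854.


4854 = 2^1 × 3^1 × 809^1
d(4854) = (1+1) × (1+1) × (1+1) = 8

8 divisors


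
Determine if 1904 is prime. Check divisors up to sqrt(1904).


1904 / 2 = 952 (exact division)
1904 is NOT prime.

No, 1904 is not prime


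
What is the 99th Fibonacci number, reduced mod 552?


F(k) mod 552 for k=1..99:
1, 1, 2, 3, 5, 8, 13, 21, 34, 55, 89, 144, 233, 377, 58, 435, 493, 376, 317, 141, 458, 47, 505, 0, 505, 505, 458, 411, 317, 176, 493, 117, 58, 175, 233, 408, 89, 497, 34, 531, 13, 544, 5, 549, 2, 551, 1, 0, 1, 1, 2, 3, 5, 8, 13, 21, 34, 55, 89, 144, 233, 377, 58, 435, 493, 376, 317, 141, 458, 47, 505, 0, 505, 505, 458, 411, 317, 176, 493, 117, 58, 175, 233, 408, 89, 497, 34, 531, 13, 544, 5, 549, 2, 551, 1, 0, 1, 1, 2
F(99) mod 552 = 2


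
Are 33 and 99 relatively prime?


Euclidean algorithm:
99 = 3 * 33 + 0
GCD(33, 99) = 33

No, not coprime (GCD = 33)


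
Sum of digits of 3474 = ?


3 + 4 + 7 + 4 = 18


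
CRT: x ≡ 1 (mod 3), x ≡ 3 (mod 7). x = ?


M = 3*7 = 21
M1 = M/3 = 7, M2 = M/7 = 3
M1^(-1) mod 3 = 1, M2^(-1) mod 7 = 5
x = 1*7*1 + 3*3*5 = 52
52 mod 21 = 10
Check: 10 mod 3 = 1 ✓, 10 mod 7 = 3 ✓

x ≡ 10 (mod 21)
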